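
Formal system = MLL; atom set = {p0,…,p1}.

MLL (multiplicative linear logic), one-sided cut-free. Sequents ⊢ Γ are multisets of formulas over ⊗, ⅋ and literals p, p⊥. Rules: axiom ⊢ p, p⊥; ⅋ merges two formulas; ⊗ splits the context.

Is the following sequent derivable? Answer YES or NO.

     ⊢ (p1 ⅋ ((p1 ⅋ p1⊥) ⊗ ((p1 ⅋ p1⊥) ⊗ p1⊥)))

Derivation (root first):
[⅋]  ⊢ (p1 ⅋ ((p1 ⅋ p1⊥) ⊗ ((p1 ⅋ p1⊥) ⊗ p1⊥)))
  [⊗]  ⊢ p1, ((p1 ⅋ p1⊥) ⊗ ((p1 ⅋ p1⊥) ⊗ p1⊥))
    [⅋]  ⊢ (p1 ⅋ p1⊥)
      [Ax]  ⊢ p1, p1⊥
    [⊗]  ⊢ p1, ((p1 ⅋ p1⊥) ⊗ p1⊥)
      [⅋]  ⊢ (p1 ⅋ p1⊥)
        [Ax]  ⊢ p1, p1⊥
      [Ax]  ⊢ p1, p1⊥

Result: YES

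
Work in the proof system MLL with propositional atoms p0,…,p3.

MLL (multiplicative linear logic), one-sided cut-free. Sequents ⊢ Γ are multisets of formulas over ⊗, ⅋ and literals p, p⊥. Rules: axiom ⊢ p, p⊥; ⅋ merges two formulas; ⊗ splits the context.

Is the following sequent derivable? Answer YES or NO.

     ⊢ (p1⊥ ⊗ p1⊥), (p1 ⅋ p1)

Derivation trace:
[⅋]  ⊢ (p1⊥ ⊗ p1⊥), (p1 ⅋ p1)
  [⊗]  ⊢ p1, p1, (p1⊥ ⊗ p1⊥)
    [Ax]  ⊢ p1, p1⊥
    [Ax]  ⊢ p1, p1⊥

Result: YES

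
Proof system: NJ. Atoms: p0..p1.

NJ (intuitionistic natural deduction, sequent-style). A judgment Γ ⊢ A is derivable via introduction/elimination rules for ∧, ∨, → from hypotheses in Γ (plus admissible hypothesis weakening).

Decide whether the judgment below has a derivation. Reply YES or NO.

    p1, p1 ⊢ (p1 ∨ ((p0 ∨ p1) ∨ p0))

Derivation trace:
[Wk] p1, p1 ⊢ (p1 ∨ ((p0 ∨ p1) ∨ p0))
  [∨I₂] p1 ⊢ (p1 ∨ ((p0 ∨ p1) ∨ p0))
    [∨I₁] p1 ⊢ ((p0 ∨ p1) ∨ p0)
      [∨I₂] p1 ⊢ (p0 ∨ p1)
        [Ax] p1 ⊢ p1

Result: YES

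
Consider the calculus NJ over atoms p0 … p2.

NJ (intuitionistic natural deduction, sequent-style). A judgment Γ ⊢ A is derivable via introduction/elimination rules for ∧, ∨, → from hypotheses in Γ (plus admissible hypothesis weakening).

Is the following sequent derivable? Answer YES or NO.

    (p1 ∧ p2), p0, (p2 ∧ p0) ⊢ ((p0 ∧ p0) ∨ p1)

Derivation trace:
[∨I₁] (p1 ∧ p2), p0, (p2 ∧ p0) ⊢ ((p0 ∧ p0) ∨ p1)
  [Wk] (p1 ∧ p2), p0, (p2 ∧ p0) ⊢ (p0 ∧ p0)
    [∧I] (p1 ∧ p2), p0 ⊢ (p0 ∧ p0)
      [Wk] p0, (p1 ∧ p2) ⊢ p0
        [Ax] p0 ⊢ p0
      [Ax] p0 ⊢ p0

Result: YES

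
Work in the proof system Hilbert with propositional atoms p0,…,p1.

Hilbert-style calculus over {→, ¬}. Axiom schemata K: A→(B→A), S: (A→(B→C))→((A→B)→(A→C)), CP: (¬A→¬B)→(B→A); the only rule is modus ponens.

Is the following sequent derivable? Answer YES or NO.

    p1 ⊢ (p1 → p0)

Enumerate valuations to refute Γ ⊢ Δ:
  v=00: Γ:[p1=F] Δ:[(p1 → p0)=T] refutes=False
  v=01: Γ:[p1=T] Δ:[(p1 → p0)=F] refutes=True  ← countermodel

Result: NO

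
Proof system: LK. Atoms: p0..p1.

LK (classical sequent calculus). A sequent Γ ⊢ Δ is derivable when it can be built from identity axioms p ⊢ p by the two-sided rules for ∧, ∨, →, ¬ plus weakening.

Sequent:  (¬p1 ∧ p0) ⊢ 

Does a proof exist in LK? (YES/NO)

Enumerate valuations to refute Γ ⊢ Δ:
  v=00: Γ:[(¬p1 ∧ p0)=F] Δ:[] refutes=False
  v=01: Γ:[(¬p1 ∧ p0)=F] Δ:[] refutes=False
  v=10: Γ:[(¬p1 ∧ p0)=T] Δ:[] refutes=True  ← countermodel

Result: NO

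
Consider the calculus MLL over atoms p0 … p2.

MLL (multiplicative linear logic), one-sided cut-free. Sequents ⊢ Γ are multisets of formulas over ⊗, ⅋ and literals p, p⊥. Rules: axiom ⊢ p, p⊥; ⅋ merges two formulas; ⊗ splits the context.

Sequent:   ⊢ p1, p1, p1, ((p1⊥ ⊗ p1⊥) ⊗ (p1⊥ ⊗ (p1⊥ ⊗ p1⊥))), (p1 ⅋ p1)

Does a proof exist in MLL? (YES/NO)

Proof tree:
[⅋]  ⊢ p1, p1, p1, ((p1⊥ ⊗ p1⊥) ⊗ (p1⊥ ⊗ (p1⊥ ⊗ p1⊥))), (p1 ⅋ p1)
  [⊗]  ⊢ p1, p1, p1, p1, p1, ((p1⊥ ⊗ p1⊥) ⊗ (p1⊥ ⊗ (p1⊥ ⊗ p1⊥)))
    [⊗]  ⊢ p1, p1, (p1⊥ ⊗ p1⊥)
      [Ax]  ⊢ p1, p1⊥
      [Ax]  ⊢ p1, p1⊥
    [⊗]  ⊢ p1, p1, p1, (p1⊥ ⊗ (p1⊥ ⊗ p1⊥))
      [Ax]  ⊢ p1, p1⊥
      [⊗]  ⊢ p1, p1, (p1⊥ ⊗ p1⊥)
        [Ax]  ⊢ p1, p1⊥
        [Ax]  ⊢ p1, p1⊥

Result: YES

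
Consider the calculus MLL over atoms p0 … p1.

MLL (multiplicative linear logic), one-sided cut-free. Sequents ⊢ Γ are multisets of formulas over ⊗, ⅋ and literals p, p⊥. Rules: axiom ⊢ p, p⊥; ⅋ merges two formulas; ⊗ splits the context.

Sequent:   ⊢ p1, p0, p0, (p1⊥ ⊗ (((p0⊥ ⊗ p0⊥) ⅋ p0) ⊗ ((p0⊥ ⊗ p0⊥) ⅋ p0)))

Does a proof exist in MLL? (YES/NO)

Derivation trace:
[⊗]  ⊢ p1, p0, p0, (p1⊥ ⊗ (((p0⊥ ⊗ p0⊥) ⅋ p0) ⊗ ((p0⊥ ⊗ p0⊥) ⅋ p0)))
  [Ax]  ⊢ p1, p1⊥
  [⊗]  ⊢ p0, p0, (((p0⊥ ⊗ p0⊥) ⅋ p0) ⊗ ((p0⊥ ⊗ p0⊥) ⅋ p0))
    [⅋]  ⊢ p0, ((p0⊥ ⊗ p0⊥) ⅋ p0)
      [⊗]  ⊢ p0, p0, (p0⊥ ⊗ p0⊥)
        [Ax]  ⊢ p0, p0⊥
        [Ax]  ⊢ p0, p0⊥
    [⅋]  ⊢ p0, ((p0⊥ ⊗ p0⊥) ⅋ p0)
      [⊗]  ⊢ p0, p0, (p0⊥ ⊗ p0⊥)
        [Ax]  ⊢ p0, p0⊥
        [Ax]  ⊢ p0, p0⊥

Result: YES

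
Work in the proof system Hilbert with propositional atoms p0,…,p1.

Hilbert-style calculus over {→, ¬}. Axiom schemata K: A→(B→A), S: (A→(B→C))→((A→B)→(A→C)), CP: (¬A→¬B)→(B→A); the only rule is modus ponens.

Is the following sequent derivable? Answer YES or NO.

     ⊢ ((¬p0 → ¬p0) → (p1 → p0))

Enumerate valuations to refute Γ ⊢ Δ:
  v=00: Γ:[] Δ:[((¬p0 → ¬p0) → (p1 → p0))=T] refutes=False
  v=01: Γ:[] Δ:[((¬p0 → ¬p0) → (p1 → p0))=F] refutes=True  ← countermodel

Result: NO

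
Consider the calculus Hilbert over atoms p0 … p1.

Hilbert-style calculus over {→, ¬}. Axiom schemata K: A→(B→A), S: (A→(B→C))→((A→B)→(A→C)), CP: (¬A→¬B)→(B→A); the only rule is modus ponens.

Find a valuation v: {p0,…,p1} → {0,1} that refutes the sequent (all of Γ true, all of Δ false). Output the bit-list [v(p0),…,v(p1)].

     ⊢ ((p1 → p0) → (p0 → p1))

Enumerate valuations to refute Γ ⊢ Δ:
  v=00: Γ:[] Δ:[((p1 → p0) → (p0 → p1))=T] refutes=False
  v=01: Γ:[] Δ:[((p1 → p0) → (p0 → p1))=T] refutes=False
  v=10: Γ:[] Δ:[((p1 → p0) → (p0 → p1))=F] refutes=True  ← countermodel

Result: [1, 0]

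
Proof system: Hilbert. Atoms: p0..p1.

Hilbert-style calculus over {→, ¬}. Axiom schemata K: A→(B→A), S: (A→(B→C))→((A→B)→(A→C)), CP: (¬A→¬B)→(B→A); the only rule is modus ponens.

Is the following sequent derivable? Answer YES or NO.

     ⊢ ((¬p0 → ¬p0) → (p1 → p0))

Search for a countermodel by truth-table:
  v=00: Γ:[] Δ:[((¬p0 → ¬p0) → (p1 → p0))=T] refutes=False
  v=01: Γ:[] Δ:[((¬p0 → ¬p0) → (p1 → p0))=F] refutes=True  ← countermodel

Result: NO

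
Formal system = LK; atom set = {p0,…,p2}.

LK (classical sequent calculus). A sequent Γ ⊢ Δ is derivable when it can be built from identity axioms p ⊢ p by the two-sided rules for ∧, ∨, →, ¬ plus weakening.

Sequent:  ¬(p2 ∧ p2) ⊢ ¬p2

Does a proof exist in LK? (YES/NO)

Derivation trace:
[¬R] ¬(p2 ∧ p2) ⊢ ¬p2
  [¬L] p2, ¬(p2 ∧ p2) ⊢ 
    [∧R] p2 ⊢ (p2 ∧ p2)
      [Ax] p2 ⊢ p2
      [Ax] p2 ⊢ p2

Result: YES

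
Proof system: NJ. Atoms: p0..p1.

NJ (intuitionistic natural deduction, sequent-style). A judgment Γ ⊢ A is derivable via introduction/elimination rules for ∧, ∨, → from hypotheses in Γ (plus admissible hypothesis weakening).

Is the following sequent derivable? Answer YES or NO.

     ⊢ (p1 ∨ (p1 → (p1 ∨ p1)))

Proof tree:
[∨I₂]  ⊢ (p1 ∨ (p1 → (p1 ∨ p1)))
  [→I]  ⊢ (p1 → (p1 ∨ p1))
    [∨I₁] p1 ⊢ (p1 ∨ p1)
      [Ax] p1 ⊢ p1

Result: YES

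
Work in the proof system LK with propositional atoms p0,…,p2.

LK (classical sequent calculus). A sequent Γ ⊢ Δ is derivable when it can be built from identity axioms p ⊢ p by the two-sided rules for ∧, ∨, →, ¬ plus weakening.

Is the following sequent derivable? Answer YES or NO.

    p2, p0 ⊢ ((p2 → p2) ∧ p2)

Proof tree:
[WL] p2, p0 ⊢ ((p2 → p2) ∧ p2)
  [∧R] p2 ⊢ ((p2 → p2) ∧ p2)
    [→R]  ⊢ (p2 → p2)
      [Ax] p2 ⊢ p2
    [Ax] p2 ⊢ p2

Result: YES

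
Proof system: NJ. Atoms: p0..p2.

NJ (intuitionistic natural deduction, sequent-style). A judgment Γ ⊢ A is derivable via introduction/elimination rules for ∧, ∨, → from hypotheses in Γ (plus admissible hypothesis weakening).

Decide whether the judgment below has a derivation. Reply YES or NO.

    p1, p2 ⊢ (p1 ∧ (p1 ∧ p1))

Proof tree:
[∧I] p1, p2 ⊢ (p1 ∧ (p1 ∧ p1))
  [Wk] p1, p2 ⊢ p1
    [Ax] p1 ⊢ p1
  [∧I] p1 ⊢ (p1 ∧ p1)
    [Ax] p1 ⊢ p1
    [Ax] p1 ⊢ p1

Result: YES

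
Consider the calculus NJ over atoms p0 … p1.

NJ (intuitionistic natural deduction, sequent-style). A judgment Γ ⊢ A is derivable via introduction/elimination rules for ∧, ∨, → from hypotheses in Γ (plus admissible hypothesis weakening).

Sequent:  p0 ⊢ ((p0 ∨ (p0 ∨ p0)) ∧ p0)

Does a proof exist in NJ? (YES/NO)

Proof tree:
[∧I] p0 ⊢ ((p0 ∨ (p0 ∨ p0)) ∧ p0)
  [∨I₂] p0 ⊢ (p0 ∨ (p0 ∨ p0))
    [∨I₁] p0 ⊢ (p0 ∨ p0)
      [Ax] p0 ⊢ p0
  [Ax] p0 ⊢ p0

Result: YES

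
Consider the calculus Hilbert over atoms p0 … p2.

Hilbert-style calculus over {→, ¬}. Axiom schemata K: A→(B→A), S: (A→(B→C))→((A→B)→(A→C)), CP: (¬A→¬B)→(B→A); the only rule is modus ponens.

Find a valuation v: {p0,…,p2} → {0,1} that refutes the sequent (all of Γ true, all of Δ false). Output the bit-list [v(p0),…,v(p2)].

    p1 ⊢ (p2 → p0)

Truth-table refutation:
  v=000: Γ:[p1=F] Δ:[(p2 → p0)=T] refutes=False
  v=001: Γ:[p1=F] Δ:[(p2 → p0)=F] refutes=False
  v=010: Γ:[p1=T] Δ:[(p2 → p0)=T] refutes=False
  v=011: Γ:[p1=T] Δ:[(p2 → p0)=F] refutes=True  ← countermodel

Result: [0, 1, 1]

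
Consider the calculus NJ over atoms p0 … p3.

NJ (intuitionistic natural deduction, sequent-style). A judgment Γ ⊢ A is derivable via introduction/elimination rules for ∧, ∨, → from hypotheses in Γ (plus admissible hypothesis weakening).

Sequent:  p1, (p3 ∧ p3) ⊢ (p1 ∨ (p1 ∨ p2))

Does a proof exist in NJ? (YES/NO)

Derivation (root first):
[Wk] p1, (p3 ∧ p3) ⊢ (p1 ∨ (p1 ∨ p2))
  [∨I₂] p1 ⊢ (p1 ∨ (p1 ∨ p2))
    [∨I₁] p1 ⊢ (p1 ∨ p2)
      [Ax] p1 ⊢ p1

Result: YES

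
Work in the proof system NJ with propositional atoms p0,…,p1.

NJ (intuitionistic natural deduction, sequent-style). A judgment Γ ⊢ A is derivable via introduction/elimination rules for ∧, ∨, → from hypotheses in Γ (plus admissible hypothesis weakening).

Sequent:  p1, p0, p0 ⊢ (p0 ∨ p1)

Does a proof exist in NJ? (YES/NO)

Derivation (root first):
[Wk] p1, p0, p0 ⊢ (p0 ∨ p1)
  [Wk] p1, p0 ⊢ (p0 ∨ p1)
    [∨I₂] p1 ⊢ (p0 ∨ p1)
      [Ax] p1 ⊢ p1

Result: YES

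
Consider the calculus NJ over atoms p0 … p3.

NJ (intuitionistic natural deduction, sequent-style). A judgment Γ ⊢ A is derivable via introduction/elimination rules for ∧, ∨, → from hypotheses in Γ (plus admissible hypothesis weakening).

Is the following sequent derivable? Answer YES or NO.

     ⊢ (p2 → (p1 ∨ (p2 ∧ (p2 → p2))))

Proof tree:
[→I]  ⊢ (p2 → (p1 ∨ (p2 ∧ (p2 → p2))))
  [∨I₂] p2 ⊢ (p1 ∨ (p2 ∧ (p2 → p2)))
    [∧I] p2 ⊢ (p2 ∧ (p2 → p2))
      [Ax] p2 ⊢ p2
      [→I]  ⊢ (p2 → p2)
        [Ax] p2 ⊢ p2

Result: YES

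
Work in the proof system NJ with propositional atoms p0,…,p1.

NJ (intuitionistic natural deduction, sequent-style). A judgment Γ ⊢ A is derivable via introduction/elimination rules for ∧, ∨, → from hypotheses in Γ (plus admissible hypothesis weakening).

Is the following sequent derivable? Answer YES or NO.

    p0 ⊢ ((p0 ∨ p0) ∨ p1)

Proof tree:
[∨I₁] p0 ⊢ ((p0 ∨ p0) ∨ p1)
  [∨I₂] p0 ⊢ (p0 ∨ p0)
    [Ax] p0 ⊢ p0

Result: YES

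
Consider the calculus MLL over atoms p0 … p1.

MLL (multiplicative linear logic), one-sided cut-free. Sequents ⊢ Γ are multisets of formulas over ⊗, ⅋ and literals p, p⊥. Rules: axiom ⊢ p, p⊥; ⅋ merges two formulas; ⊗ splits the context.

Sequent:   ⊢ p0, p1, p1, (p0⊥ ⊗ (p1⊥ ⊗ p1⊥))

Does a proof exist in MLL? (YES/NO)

Derivation (root first):
[⊗]  ⊢ p0, p1, p1, (p0⊥ ⊗ (p1⊥ ⊗ p1⊥))
  [Ax]  ⊢ p0, p0⊥
  [⊗]  ⊢ p1, p1, (p1⊥ ⊗ p1⊥)
    [Ax]  ⊢ p1, p1⊥
    [Ax]  ⊢ p1, p1⊥

Result: YES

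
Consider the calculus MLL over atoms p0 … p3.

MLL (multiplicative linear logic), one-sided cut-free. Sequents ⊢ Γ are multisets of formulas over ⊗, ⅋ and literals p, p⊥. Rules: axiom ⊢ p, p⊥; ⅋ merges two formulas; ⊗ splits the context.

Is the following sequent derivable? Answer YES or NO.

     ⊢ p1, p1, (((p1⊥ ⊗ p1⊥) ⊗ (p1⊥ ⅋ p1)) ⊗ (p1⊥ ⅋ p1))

Proof tree:
[⊗]  ⊢ p1, p1, (((p1⊥ ⊗ p1⊥) ⊗ (p1⊥ ⅋ p1)) ⊗ (p1⊥ ⅋ p1))
  [⊗]  ⊢ p1, p1, ((p1⊥ ⊗ p1⊥) ⊗ (p1⊥ ⅋ p1))
    [⊗]  ⊢ p1, p1, (p1⊥ ⊗ p1⊥)
      [Ax]  ⊢ p1, p1⊥
      [Ax]  ⊢ p1, p1⊥
    [⅋]  ⊢ (p1⊥ ⅋ p1)
      [Ax]  ⊢ p1, p1⊥
  [⅋]  ⊢ (p1⊥ ⅋ p1)
    [Ax]  ⊢ p1, p1⊥

Result: YES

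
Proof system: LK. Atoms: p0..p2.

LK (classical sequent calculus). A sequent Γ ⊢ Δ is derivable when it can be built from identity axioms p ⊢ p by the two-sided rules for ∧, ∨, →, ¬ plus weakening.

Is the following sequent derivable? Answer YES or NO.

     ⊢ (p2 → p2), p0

Derivation trace:
[WR]  ⊢ (p2 → p2), p0
  [→R]  ⊢ (p2 → p2)
    [Ax] p2 ⊢ p2

Result: YES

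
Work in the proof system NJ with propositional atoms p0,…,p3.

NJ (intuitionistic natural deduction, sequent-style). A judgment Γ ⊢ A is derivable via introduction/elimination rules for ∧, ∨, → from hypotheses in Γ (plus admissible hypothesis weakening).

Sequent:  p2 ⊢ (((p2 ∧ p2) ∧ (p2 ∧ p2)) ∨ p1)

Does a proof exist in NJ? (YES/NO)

Derivation (root first):
[∨I₁] p2 ⊢ (((p2 ∧ p2) ∧ (p2 ∧ p2)) ∨ p1)
  [∧I] p2 ⊢ ((p2 ∧ p2) ∧ (p2 ∧ p2))
    [∧I] p2 ⊢ (p2 ∧ p2)
      [Ax] p2 ⊢ p2
      [Ax] p2 ⊢ p2
    [∧I] p2 ⊢ (p2 ∧ p2)
      [Ax] p2 ⊢ p2
      [Ax] p2 ⊢ p2

Result: YES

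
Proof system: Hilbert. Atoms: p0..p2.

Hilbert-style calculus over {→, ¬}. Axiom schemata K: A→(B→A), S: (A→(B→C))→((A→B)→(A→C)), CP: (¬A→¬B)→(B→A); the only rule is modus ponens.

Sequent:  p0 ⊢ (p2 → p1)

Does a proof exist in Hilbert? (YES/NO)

Search for a countermodel by truth-table:
  v=000: Γ:[p0=F] Δ:[(p2 → p1)=T] refutes=False
  v=001: Γ:[p0=F] Δ:[(p2 → p1)=F] refutes=False
  v=010: Γ:[p0=F] Δ:[(p2 → p1)=T] refutes=False
  v=011: Γ:[p0=F] Δ:[(p2 → p1)=T] refutes=False
  v=100: Γ:[p0=T] Δ:[(p2 → p1)=T] refutes=False
  v=101: Γ:[p0=T] Δ:[(p2 → p1)=F] refutes=True  ← countermodel

Result: NO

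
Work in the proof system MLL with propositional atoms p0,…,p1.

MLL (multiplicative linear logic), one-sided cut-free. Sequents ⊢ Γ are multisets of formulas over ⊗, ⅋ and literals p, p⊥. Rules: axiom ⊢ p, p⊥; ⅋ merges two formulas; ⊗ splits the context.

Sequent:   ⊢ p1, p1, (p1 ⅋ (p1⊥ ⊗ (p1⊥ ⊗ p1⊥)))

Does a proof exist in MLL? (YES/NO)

Proof tree:
[⅋]  ⊢ p1, p1, (p1 ⅋ (p1⊥ ⊗ (p1⊥ ⊗ p1⊥)))
  [⊗]  ⊢ p1, p1, p1, (p1⊥ ⊗ (p1⊥ ⊗ p1⊥))
    [Ax]  ⊢ p1, p1⊥
    [⊗]  ⊢ p1, p1, (p1⊥ ⊗ p1⊥)
      [Ax]  ⊢ p1, p1⊥
      [Ax]  ⊢ p1, p1⊥

Result: YES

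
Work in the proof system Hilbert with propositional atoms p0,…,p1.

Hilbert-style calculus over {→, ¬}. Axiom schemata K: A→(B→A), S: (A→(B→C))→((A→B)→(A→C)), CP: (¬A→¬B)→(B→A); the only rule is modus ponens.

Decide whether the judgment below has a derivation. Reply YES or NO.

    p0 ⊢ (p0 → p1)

Search for a countermodel by truth-table:
  v=00: Γ:[p0=F] Δ:[(p0 → p1)=T] refutes=False
  v=01: Γ:[p0=F] Δ:[(p0 → p1)=T] refutes=False
  v=10: Γ:[p0=T] Δ:[(p0 → p1)=F] refutes=True  ← countermodel

Result: NO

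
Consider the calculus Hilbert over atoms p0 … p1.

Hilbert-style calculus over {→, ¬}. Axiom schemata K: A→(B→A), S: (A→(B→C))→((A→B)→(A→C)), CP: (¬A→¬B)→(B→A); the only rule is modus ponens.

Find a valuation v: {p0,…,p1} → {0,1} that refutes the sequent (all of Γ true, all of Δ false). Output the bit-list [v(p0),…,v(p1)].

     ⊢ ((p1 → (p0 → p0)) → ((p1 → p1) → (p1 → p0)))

Enumerate valuations to refute Γ ⊢ Δ:
  v=00: Γ:[] Δ:[((p1 → (p0 → p0)) → ((p1 → p1) → (p1 → p0)))=T] refutes=False
  v=01: Γ:[] Δ:[((p1 → (p0 → p0)) → ((p1 → p1) → (p1 → p0)))=F] refutes=True  ← countermodel

Result: [0, 1]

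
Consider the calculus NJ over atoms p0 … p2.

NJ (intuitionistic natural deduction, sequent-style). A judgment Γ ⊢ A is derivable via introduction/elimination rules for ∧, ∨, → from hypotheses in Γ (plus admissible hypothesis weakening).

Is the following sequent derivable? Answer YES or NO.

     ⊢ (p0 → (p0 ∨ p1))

Proof tree:
[→I]  ⊢ (p0 → (p0 ∨ p1))
  [∨I₁] p0 ⊢ (p0 ∨ p1)
    [Ax] p0 ⊢ p0

Result: YES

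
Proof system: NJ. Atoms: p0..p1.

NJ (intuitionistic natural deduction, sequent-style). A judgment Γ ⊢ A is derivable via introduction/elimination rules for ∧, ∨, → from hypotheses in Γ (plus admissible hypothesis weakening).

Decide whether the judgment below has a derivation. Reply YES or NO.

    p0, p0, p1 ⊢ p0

Derivation trace:
[Wk] p0, p0, p1 ⊢ p0
  [Wk] p0, p0 ⊢ p0
    [Ax] p0 ⊢ p0

Result: YES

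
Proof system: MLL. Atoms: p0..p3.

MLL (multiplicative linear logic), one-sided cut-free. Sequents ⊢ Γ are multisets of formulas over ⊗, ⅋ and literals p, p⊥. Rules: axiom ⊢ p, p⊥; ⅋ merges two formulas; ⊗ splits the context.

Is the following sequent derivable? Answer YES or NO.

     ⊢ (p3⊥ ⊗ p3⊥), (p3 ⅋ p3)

Derivation trace:
[⅋]  ⊢ (p3⊥ ⊗ p3⊥), (p3 ⅋ p3)
  [⊗]  ⊢ p3, p3, (p3⊥ ⊗ p3⊥)
    [Ax]  ⊢ p3, p3⊥
    [Ax]  ⊢ p3, p3⊥

Result: YES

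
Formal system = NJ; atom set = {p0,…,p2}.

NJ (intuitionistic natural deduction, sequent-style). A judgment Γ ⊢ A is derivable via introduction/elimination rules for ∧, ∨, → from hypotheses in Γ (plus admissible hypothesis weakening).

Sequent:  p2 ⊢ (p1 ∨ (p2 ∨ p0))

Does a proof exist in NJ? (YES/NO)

Proof tree:
[∨I₂] p2 ⊢ (p1 ∨ (p2 ∨ p0))
  [∨I₁] p2 ⊢ (p2 ∨ p0)
    [Ax] p2 ⊢ p2

Result: YES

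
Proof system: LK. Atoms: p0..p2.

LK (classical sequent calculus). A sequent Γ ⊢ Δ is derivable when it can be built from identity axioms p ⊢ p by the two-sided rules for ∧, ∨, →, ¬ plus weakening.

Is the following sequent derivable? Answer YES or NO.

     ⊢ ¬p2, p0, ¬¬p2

Derivation (root first):
[¬R]  ⊢ ¬p2, p0, ¬¬p2
  [WR] ¬p2 ⊢ ¬p2, p0
    [¬L] ¬p2 ⊢ ¬p2
      [¬R]  ⊢ p2, ¬p2
        [Ax] p2 ⊢ p2

Result: YES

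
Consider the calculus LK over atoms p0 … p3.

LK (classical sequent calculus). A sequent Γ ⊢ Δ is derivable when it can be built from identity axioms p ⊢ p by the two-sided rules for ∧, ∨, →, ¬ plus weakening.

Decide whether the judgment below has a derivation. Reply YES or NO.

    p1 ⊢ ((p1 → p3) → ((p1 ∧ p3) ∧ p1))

Derivation trace:
[→R] p1 ⊢ ((p1 → p3) → ((p1 ∧ p3) ∧ p1))
  [∧R] p1, (p1 → p3) ⊢ ((p1 ∧ p3) ∧ p1)
    [∧R] p1, (p1 → p3) ⊢ (p1 ∧ p3)
      [Ax] p1 ⊢ p1
      [→L] p1, (p1 → p3) ⊢ p3
        [Ax] p1 ⊢ p1
        [Ax] p3 ⊢ p3
    [Ax] p1 ⊢ p1

Result: YES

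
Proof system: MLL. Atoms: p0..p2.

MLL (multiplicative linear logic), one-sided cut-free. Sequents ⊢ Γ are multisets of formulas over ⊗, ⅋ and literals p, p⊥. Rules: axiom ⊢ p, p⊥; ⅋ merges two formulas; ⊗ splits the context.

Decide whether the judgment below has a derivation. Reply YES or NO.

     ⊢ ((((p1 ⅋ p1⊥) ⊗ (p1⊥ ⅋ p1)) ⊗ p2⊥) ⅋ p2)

Derivation trace:
[⅋]  ⊢ ((((p1 ⅋ p1⊥) ⊗ (p1⊥ ⅋ p1)) ⊗ p2⊥) ⅋ p2)
  [⊗]  ⊢ p2, (((p1 ⅋ p1⊥) ⊗ (p1⊥ ⅋ p1)) ⊗ p2⊥)
    [⊗]  ⊢ ((p1 ⅋ p1⊥) ⊗ (p1⊥ ⅋ p1))
      [⅋]  ⊢ (p1 ⅋ p1⊥)
        [Ax]  ⊢ p1, p1⊥
      [⅋]  ⊢ (p1⊥ ⅋ p1)
        [Ax]  ⊢ p1, p1⊥
    [Ax]  ⊢ p2, p2⊥

Result: YES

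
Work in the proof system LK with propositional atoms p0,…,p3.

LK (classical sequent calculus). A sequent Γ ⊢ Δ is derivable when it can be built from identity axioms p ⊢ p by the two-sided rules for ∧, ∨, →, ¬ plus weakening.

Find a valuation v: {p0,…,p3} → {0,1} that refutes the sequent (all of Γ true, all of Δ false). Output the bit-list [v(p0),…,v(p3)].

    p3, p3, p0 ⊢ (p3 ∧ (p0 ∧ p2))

Enumerate valuations to refute Γ ⊢ Δ:
  v=0000: Γ:[p3=F, p3=F, p0=F] Δ:[(p3 ∧ (p0 ∧ p2))=F] refutes=False
  v=0001: Γ:[p3=T, p3=T, p0=F] Δ:[(p3 ∧ (p0 ∧ p2))=F] refutes=False
  v=0010: Γ:[p3=F, p3=F, p0=F] Δ:[(p3 ∧ (p0 ∧ p2))=F] refutes=False
  v=0011: Γ:[p3=T, p3=T, p0=F] Δ:[(p3 ∧ (p0 ∧ p2))=F] refutes=False
  v=0100: Γ:[p3=F, p3=F, p0=F] Δ:[(p3 ∧ (p0 ∧ p2))=F] refutes=False
  v=0101: Γ:[p3=T, p3=T, p0=F] Δ:[(p3 ∧ (p0 ∧ p2))=F] refutes=False
  v=0110: Γ:[p3=F, p3=F, p0=F] Δ:[(p3 ∧ (p0 ∧ p2))=F] refutes=False
  v=0111: Γ:[p3=T, p3=T, p0=F] Δ:[(p3 ∧ (p0 ∧ p2))=F] refutes=False
  v=1000: Γ:[p3=F, p3=F, p0=T] Δ:[(p3 ∧ (p0 ∧ p2))=F] refutes=False
  v=1001: Γ:[p3=T, p3=T, p0=T] Δ:[(p3 ∧ (p0 ∧ p2))=F] refutes=True  ← countermodel

Result: [1, 0, 0, 1]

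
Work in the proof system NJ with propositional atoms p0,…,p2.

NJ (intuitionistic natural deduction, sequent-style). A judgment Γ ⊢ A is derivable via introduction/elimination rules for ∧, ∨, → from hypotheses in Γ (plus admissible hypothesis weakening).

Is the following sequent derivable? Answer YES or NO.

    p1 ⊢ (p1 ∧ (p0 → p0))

Proof tree:
[∧I] p1 ⊢ (p1 ∧ (p0 → p0))
  [Ax] p1 ⊢ p1
  [→I]  ⊢ (p0 → p0)
    [Ax] p0 ⊢ p0

Result: YES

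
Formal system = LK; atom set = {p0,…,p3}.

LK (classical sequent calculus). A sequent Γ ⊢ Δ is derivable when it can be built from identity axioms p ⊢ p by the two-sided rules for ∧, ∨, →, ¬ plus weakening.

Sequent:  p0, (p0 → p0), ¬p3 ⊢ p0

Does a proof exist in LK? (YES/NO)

Derivation trace:
[¬L] p0, (p0 → p0), ¬p3 ⊢ p0
  [→L] p0, (p0 → p0) ⊢ p3, p0
    [Ax] p0 ⊢ p0
    [WR] p0 ⊢ p0, p3
      [Ax] p0 ⊢ p0

Result: YES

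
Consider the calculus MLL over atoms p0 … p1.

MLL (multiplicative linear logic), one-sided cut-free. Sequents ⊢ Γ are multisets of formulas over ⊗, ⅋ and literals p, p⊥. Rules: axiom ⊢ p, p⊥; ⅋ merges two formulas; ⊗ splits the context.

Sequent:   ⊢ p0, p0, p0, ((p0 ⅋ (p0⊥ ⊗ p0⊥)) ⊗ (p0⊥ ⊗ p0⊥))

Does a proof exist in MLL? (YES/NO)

Proof tree:
[⊗]  ⊢ p0, p0, p0, ((p0 ⅋ (p0⊥ ⊗ p0⊥)) ⊗ (p0⊥ ⊗ p0⊥))
  [⅋]  ⊢ p0, (p0 ⅋ (p0⊥ ⊗ p0⊥))
    [⊗]  ⊢ p0, p0, (p0⊥ ⊗ p0⊥)
      [Ax]  ⊢ p0, p0⊥
      [Ax]  ⊢ p0, p0⊥
  [⊗]  ⊢ p0, p0, (p0⊥ ⊗ p0⊥)
    [Ax]  ⊢ p0, p0⊥
    [Ax]  ⊢ p0, p0⊥

Result: YES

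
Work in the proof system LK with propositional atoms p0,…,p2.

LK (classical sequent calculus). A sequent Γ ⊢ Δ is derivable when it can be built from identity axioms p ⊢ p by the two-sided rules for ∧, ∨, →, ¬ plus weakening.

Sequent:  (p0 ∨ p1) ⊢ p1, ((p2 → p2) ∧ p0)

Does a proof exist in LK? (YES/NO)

Derivation (root first):
[∧R] (p0 ∨ p1) ⊢ p1, ((p2 → p2) ∧ p0)
  [→R]  ⊢ (p2 → p2)
    [Ax] p2 ⊢ p2
  [∨L] (p0 ∨ p1) ⊢ p1, p0
    [Ax] p0 ⊢ p0
    [Ax] p1 ⊢ p1

Result: YES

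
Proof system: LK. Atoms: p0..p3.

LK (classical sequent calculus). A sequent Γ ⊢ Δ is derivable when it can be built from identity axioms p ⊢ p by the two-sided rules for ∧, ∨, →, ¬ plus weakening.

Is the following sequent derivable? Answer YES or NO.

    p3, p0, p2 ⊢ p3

Derivation (root first):
[WL] p3, p0, p2 ⊢ p3
  [WL] p3, p0 ⊢ p3
    [Ax] p3 ⊢ p3

Result: YES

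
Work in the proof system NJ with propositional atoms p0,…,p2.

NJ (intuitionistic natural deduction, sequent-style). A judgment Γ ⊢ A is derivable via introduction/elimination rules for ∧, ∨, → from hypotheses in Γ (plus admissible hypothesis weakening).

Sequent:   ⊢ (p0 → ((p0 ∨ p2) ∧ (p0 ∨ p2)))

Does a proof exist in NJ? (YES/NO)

Derivation (root first):
[→I]  ⊢ (p0 → ((p0 ∨ p2) ∧ (p0 ∨ p2)))
  [∧I] p0 ⊢ ((p0 ∨ p2) ∧ (p0 ∨ p2))
    [∨I₁] p0 ⊢ (p0 ∨ p2)
      [Ax] p0 ⊢ p0
    [∨I₁] p0 ⊢ (p0 ∨ p2)
      [Ax] p0 ⊢ p0

Result: YES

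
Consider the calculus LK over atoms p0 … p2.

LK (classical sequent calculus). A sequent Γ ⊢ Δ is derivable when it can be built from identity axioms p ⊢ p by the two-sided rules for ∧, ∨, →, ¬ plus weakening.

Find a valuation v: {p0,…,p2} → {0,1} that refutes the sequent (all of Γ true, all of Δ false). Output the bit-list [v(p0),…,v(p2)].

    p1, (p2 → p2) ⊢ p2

Enumerate valuations to refute Γ ⊢ Δ:
  v=000: Γ:[p1=F, (p2 → p2)=T] Δ:[p2=F] refutes=False
  v=001: Γ:[p1=F, (p2 → p2)=T] Δ:[p2=T] refutes=False
  v=010: Γ:[p1=T, (p2 → p2)=T] Δ:[p2=F] refutes=True  ← countermodel

Result: [0, 1, 0]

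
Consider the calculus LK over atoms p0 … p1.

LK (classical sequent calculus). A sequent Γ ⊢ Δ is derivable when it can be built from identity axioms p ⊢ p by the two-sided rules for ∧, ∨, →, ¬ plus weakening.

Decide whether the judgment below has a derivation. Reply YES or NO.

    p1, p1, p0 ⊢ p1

Derivation trace:
[WL] p1, p1, p0 ⊢ p1
  [WL] p1, p1 ⊢ p1
    [Ax] p1 ⊢ p1

Result: YES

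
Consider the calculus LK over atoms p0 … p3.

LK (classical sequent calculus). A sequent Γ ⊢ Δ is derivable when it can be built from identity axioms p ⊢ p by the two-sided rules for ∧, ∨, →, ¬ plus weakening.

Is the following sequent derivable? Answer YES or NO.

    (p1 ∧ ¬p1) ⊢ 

Proof tree:
[∧L] (p1 ∧ ¬p1) ⊢ 
  [¬L] p1, ¬p1 ⊢ 
    [Ax] p1 ⊢ p1

Result: YES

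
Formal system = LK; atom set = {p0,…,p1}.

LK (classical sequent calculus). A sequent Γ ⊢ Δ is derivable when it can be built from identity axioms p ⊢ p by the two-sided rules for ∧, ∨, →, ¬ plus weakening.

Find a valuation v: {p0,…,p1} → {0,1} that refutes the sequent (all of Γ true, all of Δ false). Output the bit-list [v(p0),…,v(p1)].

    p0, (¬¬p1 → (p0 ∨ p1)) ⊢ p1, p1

Truth-table refutation:
  v=00: Γ:[p0=F, (¬¬p1 → (p0 ∨ p1))=T] Δ:[p1=F, p1=F] refutes=False
  v=01: Γ:[p0=F, (¬¬p1 → (p0 ∨ p1))=T] Δ:[p1=T, p1=T] refutes=False
  v=10: Γ:[p0=T, (¬¬p1 → (p0 ∨ p1))=T] Δ:[p1=F, p1=F] refutes=True  ← countermodel

Result: [1, 0]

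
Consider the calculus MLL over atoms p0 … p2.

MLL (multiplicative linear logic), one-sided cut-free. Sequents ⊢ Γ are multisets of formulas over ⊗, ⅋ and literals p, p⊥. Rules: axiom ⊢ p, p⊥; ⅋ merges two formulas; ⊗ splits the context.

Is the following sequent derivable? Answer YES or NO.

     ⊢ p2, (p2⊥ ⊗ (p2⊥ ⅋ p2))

Derivation trace:
[⊗]  ⊢ p2, (p2⊥ ⊗ (p2⊥ ⅋ p2))
  [Ax]  ⊢ p2, p2⊥
  [⅋]  ⊢ (p2⊥ ⅋ p2)
    [Ax]  ⊢ p2, p2⊥

Result: YES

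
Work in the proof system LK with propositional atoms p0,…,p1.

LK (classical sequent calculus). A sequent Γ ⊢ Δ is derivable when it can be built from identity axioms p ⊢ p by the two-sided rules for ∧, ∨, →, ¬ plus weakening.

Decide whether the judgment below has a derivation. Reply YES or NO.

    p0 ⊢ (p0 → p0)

Derivation trace:
[→R] p0 ⊢ (p0 → p0)
  [WL] p0, p0 ⊢ p0
    [Ax] p0 ⊢ p0

Result: YES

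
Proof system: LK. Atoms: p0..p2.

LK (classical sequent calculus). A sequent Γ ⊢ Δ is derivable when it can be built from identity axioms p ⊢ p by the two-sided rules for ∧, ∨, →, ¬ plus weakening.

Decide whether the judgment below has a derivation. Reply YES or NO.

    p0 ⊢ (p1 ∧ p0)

Search for a countermodel by truth-table:
  v=000: Γ:[p0=F] Δ:[(p1 ∧ p0)=F] refutes=False
  v=001: Γ:[p0=F] Δ:[(p1 ∧ p0)=F] refutes=False
  v=010: Γ:[p0=F] Δ:[(p1 ∧ p0)=F] refutes=False
  v=011: Γ:[p0=F] Δ:[(p1 ∧ p0)=F] refutes=False
  v=100: Γ:[p0=T] Δ:[(p1 ∧ p0)=F] refutes=True  ← countermodel

Result: NO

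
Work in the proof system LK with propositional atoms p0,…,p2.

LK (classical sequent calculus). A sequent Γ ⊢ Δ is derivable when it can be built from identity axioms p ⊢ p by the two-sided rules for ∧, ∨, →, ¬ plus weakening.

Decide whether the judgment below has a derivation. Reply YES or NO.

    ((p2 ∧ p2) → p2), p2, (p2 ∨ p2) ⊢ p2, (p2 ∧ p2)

Proof tree:
[∨L] ((p2 ∧ p2) → p2), p2, (p2 ∨ p2) ⊢ p2, (p2 ∧ p2)
  [WL] p2, ((p2 ∧ p2) → p2), p2 ⊢ p2
    [→L] p2, ((p2 ∧ p2) → p2) ⊢ p2
      [∧R] p2 ⊢ (p2 ∧ p2)
        [Ax] p2 ⊢ p2
        [Ax] p2 ⊢ p2
      [Ax] p2 ⊢ p2
  [∧R] p2 ⊢ (p2 ∧ p2)
    [Ax] p2 ⊢ p2
    [Ax] p2 ⊢ p2

Result: YES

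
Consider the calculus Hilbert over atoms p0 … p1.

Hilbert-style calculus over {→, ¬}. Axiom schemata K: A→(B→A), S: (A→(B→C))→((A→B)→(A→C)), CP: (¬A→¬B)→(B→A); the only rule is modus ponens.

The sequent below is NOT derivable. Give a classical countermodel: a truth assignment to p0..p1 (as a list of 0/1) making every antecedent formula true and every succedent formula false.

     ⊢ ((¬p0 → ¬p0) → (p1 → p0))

Search for a countermodel by truth-table:
  v=00: Γ:[] Δ:[((¬p0 → ¬p0) → (p1 → p0))=T] refutes=False
  v=01: Γ:[] Δ:[((¬p0 → ¬p0) → (p1 → p0))=F] refutes=True  ← countermodel

Result: [0, 1]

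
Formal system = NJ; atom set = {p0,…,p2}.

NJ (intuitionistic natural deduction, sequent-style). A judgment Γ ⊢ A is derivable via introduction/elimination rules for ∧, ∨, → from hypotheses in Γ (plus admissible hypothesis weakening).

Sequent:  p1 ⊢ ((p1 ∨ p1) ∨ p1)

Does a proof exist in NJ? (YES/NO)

Proof tree:
[∨I₁] p1 ⊢ ((p1 ∨ p1) ∨ p1)
  [∨I₂] p1 ⊢ (p1 ∨ p1)
    [Ax] p1 ⊢ p1

Result: YES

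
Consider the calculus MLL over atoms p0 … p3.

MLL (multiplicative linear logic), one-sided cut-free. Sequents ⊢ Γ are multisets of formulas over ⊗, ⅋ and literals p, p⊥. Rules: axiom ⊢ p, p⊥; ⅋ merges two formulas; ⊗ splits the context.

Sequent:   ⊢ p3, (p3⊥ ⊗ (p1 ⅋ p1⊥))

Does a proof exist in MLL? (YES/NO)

Proof tree:
[⊗]  ⊢ p3, (p3⊥ ⊗ (p1 ⅋ p1⊥))
  [Ax]  ⊢ p3, p3⊥
  [⅋]  ⊢ (p1 ⅋ p1⊥)
    [Ax]  ⊢ p1, p1⊥

Result: YES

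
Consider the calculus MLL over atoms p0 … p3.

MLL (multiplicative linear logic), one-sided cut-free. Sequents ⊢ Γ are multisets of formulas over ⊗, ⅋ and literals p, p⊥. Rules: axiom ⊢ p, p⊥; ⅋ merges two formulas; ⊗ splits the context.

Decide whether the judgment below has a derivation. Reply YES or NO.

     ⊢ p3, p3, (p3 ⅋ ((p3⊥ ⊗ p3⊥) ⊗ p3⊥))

Derivation trace:
[⅋]  ⊢ p3, p3, (p3 ⅋ ((p3⊥ ⊗ p3⊥) ⊗ p3⊥))
  [⊗]  ⊢ p3, p3, p3, ((p3⊥ ⊗ p3⊥) ⊗ p3⊥)
    [⊗]  ⊢ p3, p3, (p3⊥ ⊗ p3⊥)
      [Ax]  ⊢ p3, p3⊥
      [Ax]  ⊢ p3, p3⊥
    [Ax]  ⊢ p3, p3⊥

Result: YES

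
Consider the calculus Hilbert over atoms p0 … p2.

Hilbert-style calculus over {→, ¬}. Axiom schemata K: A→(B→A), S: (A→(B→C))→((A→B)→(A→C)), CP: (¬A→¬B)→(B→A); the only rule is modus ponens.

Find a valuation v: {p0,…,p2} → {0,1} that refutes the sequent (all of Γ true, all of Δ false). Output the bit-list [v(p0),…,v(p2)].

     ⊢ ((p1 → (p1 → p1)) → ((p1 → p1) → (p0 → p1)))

Search for a countermodel by truth-table:
  v=000: Γ:[] Δ:[((p1 → (p1 → p1)) → ((p1 → p1) → (p0 → p1)))=T] refutes=False
  v=001: Γ:[] Δ:[((p1 → (p1 → p1)) → ((p1 → p1) → (p0 → p1)))=T] refutes=False
  v=010: Γ:[] Δ:[((p1 → (p1 → p1)) → ((p1 → p1) → (p0 → p1)))=T] refutes=False
  v=011: Γ:[] Δ:[((p1 → (p1 → p1)) → ((p1 → p1) → (p0 → p1)))=T] refutes=False
  v=100: Γ:[] Δ:[((p1 → (p1 → p1)) → ((p1 → p1) → (p0 → p1)))=F] refutes=True  ← countermodel

Result: [1, 0, 0]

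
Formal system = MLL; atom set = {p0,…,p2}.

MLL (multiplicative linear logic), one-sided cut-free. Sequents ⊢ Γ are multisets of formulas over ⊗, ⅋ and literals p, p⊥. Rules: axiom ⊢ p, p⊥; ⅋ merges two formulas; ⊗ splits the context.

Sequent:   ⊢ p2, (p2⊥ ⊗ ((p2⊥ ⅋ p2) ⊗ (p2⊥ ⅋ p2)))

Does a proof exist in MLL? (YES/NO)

Derivation (root first):
[⊗]  ⊢ p2, (p2⊥ ⊗ ((p2⊥ ⅋ p2) ⊗ (p2⊥ ⅋ p2)))
  [Ax]  ⊢ p2, p2⊥
  [⊗]  ⊢ ((p2⊥ ⅋ p2) ⊗ (p2⊥ ⅋ p2))
    [⅋]  ⊢ (p2⊥ ⅋ p2)
      [Ax]  ⊢ p2, p2⊥
    [⅋]  ⊢ (p2⊥ ⅋ p2)
      [Ax]  ⊢ p2, p2⊥

Result: YES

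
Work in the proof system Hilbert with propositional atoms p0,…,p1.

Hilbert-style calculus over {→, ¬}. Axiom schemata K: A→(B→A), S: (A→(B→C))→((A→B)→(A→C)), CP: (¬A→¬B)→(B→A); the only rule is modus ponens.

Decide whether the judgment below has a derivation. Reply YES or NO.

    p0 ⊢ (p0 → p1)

Enumerate valuations to refute Γ ⊢ Δ:
  v=00: Γ:[p0=F] Δ:[(p0 → p1)=T] refutes=False
  v=01: Γ:[p0=F] Δ:[(p0 → p1)=T] refutes=False
  v=10: Γ:[p0=T] Δ:[(p0 → p1)=F] refutes=True  ← countermodel

Result: NO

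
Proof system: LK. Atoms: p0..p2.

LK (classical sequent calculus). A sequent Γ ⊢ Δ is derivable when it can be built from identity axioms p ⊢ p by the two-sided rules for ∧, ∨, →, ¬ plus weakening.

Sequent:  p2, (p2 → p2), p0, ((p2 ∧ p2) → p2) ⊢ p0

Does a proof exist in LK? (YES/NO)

Proof tree:
[→L] p2, (p2 → p2), p0, ((p2 ∧ p2) → p2) ⊢ p0
  [→L] p2, (p2 → p2) ⊢ (p2 ∧ p2)
    [Ax] p2 ⊢ p2
    [∧R] p2 ⊢ (p2 ∧ p2)
      [Ax] p2 ⊢ p2
      [Ax] p2 ⊢ p2
  [WL] p0, p2 ⊢ p0
    [Ax] p0 ⊢ p0

Result: YES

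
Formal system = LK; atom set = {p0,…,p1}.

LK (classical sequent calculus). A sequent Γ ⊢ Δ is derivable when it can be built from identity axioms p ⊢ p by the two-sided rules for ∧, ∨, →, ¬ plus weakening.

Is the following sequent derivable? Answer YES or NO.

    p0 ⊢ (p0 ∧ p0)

Derivation trace:
[∧R] p0 ⊢ (p0 ∧ p0)
  [Ax] p0 ⊢ p0
  [WL] p0, p0 ⊢ p0
    [Ax] p0 ⊢ p0

Result: YES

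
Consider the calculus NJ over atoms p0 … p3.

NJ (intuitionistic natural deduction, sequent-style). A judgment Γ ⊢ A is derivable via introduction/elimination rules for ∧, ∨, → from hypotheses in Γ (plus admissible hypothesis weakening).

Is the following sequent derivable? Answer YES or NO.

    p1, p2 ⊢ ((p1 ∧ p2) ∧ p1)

Derivation (root first):
[∧I] p1, p2 ⊢ ((p1 ∧ p2) ∧ p1)
  [∧I] p1, p2 ⊢ (p1 ∧ p2)
    [Ax] p1 ⊢ p1
    [Ax] p2 ⊢ p2
  [Ax] p1 ⊢ p1

Result: YES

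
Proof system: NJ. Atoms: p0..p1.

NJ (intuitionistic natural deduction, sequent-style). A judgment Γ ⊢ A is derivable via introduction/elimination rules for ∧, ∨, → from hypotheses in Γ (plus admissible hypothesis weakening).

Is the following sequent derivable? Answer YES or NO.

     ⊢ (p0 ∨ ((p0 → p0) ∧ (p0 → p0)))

Proof tree:
[∨I₂]  ⊢ (p0 ∨ ((p0 → p0) ∧ (p0 → p0)))
  [∧I]  ⊢ ((p0 → p0) ∧ (p0 → p0))
    [→I]  ⊢ (p0 → p0)
      [Ax] p0 ⊢ p0
    [→I]  ⊢ (p0 → p0)
      [Ax] p0 ⊢ p0

Result: YES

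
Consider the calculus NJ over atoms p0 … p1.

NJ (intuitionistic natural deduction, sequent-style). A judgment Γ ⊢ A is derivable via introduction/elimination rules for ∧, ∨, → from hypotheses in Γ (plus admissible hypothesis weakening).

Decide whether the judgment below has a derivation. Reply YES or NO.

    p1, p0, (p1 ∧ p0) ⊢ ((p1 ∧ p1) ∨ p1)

Derivation (root first):
[∨I₁] p1, p0, (p1 ∧ p0) ⊢ ((p1 ∧ p1) ∨ p1)
  [Wk] p1, p0, (p1 ∧ p0) ⊢ (p1 ∧ p1)
    [Wk] p1, p0 ⊢ (p1 ∧ p1)
      [∧I] p1 ⊢ (p1 ∧ p1)
        [Ax] p1 ⊢ p1
        [Ax] p1 ⊢ p1

Result: YES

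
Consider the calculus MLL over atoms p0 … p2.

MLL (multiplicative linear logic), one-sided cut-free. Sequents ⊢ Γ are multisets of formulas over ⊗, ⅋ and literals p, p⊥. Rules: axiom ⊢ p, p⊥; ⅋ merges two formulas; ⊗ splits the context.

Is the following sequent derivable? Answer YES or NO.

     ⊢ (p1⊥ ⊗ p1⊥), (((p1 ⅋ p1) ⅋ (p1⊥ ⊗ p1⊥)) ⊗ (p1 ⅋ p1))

Derivation trace:
[⊗]  ⊢ (p1⊥ ⊗ p1⊥), (((p1 ⅋ p1) ⅋ (p1⊥ ⊗ p1⊥)) ⊗ (p1 ⅋ p1))
  [⅋]  ⊢ ((p1 ⅋ p1) ⅋ (p1⊥ ⊗ p1⊥))
    [⅋]  ⊢ (p1⊥ ⊗ p1⊥), (p1 ⅋ p1)
      [⊗]  ⊢ p1, p1, (p1⊥ ⊗ p1⊥)
        [Ax]  ⊢ p1, p1⊥
        [Ax]  ⊢ p1, p1⊥
  [⅋]  ⊢ (p1⊥ ⊗ p1⊥), (p1 ⅋ p1)
    [⊗]  ⊢ p1, p1, (p1⊥ ⊗ p1⊥)
      [Ax]  ⊢ p1, p1⊥
      [Ax]  ⊢ p1, p1⊥

Result: YES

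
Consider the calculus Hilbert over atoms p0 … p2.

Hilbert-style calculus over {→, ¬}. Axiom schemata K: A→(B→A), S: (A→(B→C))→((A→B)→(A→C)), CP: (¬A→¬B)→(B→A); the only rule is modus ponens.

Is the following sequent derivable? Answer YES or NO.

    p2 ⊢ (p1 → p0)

Truth-table refutation:
  v=000: Γ:[p2=F] Δ:[(p1 → p0)=T] refutes=False
  v=001: Γ:[p2=T] Δ:[(p1 → p0)=T] refutes=False
  v=010: Γ:[p2=F] Δ:[(p1 → p0)=F] refutes=False
  v=011: Γ:[p2=T] Δ:[(p1 → p0)=F] refutes=True  ← countermodel

Result: NO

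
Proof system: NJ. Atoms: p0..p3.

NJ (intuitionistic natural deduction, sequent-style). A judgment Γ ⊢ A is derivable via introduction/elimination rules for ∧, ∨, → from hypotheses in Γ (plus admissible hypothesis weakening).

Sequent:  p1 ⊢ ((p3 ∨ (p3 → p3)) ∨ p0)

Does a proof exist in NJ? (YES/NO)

Derivation trace:
[Wk] p1 ⊢ ((p3 ∨ (p3 → p3)) ∨ p0)
  [∨I₁]  ⊢ ((p3 ∨ (p3 → p3)) ∨ p0)
    [∨I₂]  ⊢ (p3 ∨ (p3 → p3))
      [→I]  ⊢ (p3 → p3)
        [Ax] p3 ⊢ p3

Result: YES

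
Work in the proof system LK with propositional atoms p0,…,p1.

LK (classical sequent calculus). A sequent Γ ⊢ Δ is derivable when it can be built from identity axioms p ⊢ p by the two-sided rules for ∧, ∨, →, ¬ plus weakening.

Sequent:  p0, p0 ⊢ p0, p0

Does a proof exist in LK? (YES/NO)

Derivation (root first):
[WL] p0, p0 ⊢ p0, p0
  [WR] p0 ⊢ p0, p0
    [Ax] p0 ⊢ p0

Result: YES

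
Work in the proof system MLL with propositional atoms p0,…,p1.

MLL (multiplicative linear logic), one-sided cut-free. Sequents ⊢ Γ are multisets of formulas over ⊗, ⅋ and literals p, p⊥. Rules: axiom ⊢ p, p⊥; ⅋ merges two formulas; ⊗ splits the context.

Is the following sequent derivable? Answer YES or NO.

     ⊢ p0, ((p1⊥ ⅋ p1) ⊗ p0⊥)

Derivation trace:
[⊗]  ⊢ p0, ((p1⊥ ⅋ p1) ⊗ p0⊥)
  [⅋]  ⊢ (p1⊥ ⅋ p1)
    [Ax]  ⊢ p1, p1⊥
  [Ax]  ⊢ p0, p0⊥

Result: YES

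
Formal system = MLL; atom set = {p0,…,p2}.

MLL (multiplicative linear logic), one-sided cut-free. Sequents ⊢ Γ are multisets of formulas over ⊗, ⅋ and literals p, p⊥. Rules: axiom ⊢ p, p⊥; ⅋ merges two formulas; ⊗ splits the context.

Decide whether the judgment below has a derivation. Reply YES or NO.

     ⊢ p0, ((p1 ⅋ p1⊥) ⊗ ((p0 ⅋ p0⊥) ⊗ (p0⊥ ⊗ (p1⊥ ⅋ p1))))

Proof tree:
[⊗]  ⊢ p0, ((p1 ⅋ p1⊥) ⊗ ((p0 ⅋ p0⊥) ⊗ (p0⊥ ⊗ (p1⊥ ⅋ p1))))
  [⅋]  ⊢ (p1 ⅋ p1⊥)
    [Ax]  ⊢ p1, p1⊥
  [⊗]  ⊢ p0, ((p0 ⅋ p0⊥) ⊗ (p0⊥ ⊗ (p1⊥ ⅋ p1)))
    [⅋]  ⊢ (p0 ⅋ p0⊥)
      [Ax]  ⊢ p0, p0⊥
    [⊗]  ⊢ p0, (p0⊥ ⊗ (p1⊥ ⅋ p1))
      [Ax]  ⊢ p0, p0⊥
      [⅋]  ⊢ (p1⊥ ⅋ p1)
        [Ax]  ⊢ p1, p1⊥

Result: YES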